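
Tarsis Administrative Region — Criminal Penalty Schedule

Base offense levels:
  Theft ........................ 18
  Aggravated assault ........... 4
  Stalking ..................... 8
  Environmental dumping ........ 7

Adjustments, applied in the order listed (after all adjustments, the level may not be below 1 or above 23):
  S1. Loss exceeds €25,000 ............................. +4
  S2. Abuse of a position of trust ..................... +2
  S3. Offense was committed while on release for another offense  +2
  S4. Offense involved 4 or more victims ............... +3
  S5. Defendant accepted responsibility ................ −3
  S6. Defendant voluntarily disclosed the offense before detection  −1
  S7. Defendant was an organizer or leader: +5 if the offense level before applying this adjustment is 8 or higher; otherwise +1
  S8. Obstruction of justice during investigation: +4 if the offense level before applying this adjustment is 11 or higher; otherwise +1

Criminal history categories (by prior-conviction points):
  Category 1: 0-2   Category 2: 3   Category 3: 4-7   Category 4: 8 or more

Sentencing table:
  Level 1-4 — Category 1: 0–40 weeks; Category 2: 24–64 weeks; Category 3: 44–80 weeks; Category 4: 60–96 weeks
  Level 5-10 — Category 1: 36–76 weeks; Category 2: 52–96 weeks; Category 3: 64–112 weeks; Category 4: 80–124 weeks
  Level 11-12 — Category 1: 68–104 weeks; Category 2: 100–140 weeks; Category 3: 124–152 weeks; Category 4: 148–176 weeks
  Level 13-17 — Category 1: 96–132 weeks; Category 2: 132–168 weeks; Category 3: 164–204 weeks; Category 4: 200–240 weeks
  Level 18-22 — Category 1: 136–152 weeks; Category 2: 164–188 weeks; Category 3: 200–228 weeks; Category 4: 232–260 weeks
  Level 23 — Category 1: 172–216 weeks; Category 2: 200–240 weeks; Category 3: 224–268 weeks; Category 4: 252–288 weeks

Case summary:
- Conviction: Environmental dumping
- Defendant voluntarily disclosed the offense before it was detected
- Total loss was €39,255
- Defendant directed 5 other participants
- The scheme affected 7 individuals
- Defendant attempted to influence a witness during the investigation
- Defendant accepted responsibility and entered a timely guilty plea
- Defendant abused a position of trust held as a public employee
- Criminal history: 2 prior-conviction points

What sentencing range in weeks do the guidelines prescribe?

136-152 weeks

Base offense level for environmental dumping: 7.
S1 applies: 7 + 4 = 11.
S2 applies: 11 + 2 = 13.
S3 does not apply.
S4 applies: 13 + 3 = 16.
S5 applies: 16 − 3 = 13.
S6 applies: 13 − 1 = 12.
S7 applies (level before this adjustment is 12 ≥ 8, so +5): 12 + 5 = 17.
S8 applies (level before this adjustment is 17 ≥ 11, so +4): 17 + 4 = 21.
Final offense level: 21.
Criminal history: 2 prior points → Category 1 (0-2).
Level 21 falls in the 18-22 band.
Grid: Level 18-22 × Category 1 = 136-152 weeks.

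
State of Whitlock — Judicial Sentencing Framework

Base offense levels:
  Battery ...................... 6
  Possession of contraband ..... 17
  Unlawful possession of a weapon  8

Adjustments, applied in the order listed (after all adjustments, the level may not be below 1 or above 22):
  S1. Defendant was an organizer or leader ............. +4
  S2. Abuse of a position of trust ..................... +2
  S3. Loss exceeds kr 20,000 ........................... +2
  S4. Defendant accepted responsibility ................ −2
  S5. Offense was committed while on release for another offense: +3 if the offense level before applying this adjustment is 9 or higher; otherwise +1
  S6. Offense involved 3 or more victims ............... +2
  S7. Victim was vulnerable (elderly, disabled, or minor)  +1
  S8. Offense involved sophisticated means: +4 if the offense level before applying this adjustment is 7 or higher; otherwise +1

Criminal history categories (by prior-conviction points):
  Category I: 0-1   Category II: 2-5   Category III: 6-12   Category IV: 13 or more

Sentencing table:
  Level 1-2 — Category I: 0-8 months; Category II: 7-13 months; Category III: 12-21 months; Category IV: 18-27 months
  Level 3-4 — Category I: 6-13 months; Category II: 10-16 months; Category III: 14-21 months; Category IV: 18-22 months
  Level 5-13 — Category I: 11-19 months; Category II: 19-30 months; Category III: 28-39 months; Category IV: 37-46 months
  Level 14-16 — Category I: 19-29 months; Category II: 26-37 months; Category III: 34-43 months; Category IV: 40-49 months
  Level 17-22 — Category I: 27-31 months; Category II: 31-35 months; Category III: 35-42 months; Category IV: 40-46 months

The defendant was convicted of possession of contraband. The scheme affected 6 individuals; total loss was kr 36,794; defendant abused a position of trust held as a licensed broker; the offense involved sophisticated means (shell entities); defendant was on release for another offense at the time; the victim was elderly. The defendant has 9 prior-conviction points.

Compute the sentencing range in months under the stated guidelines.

35-42 months

Base offense level for possession of contraband: 17.
S2 applies: 17 + 2 = 19.
S3 applies: 19 + 2 = 21.
S5 applies (level before this adjustment is 21 ≥ 9, so +3): 21 + 3 = 24.
S6 applies: 24 + 2 = 26.
S7 applies: 26 + 1 = 27.
S8 applies (level before this adjustment is 27 ≥ 7, so +4): 27 + 4 = 31.
Level 31 exceeds the maximum of 22; capped at 22.
Final offense level: 22.
Criminal history: 9 prior points → Category III (6-12).
Level 22 falls in the 17-22 band.
Grid: Level 17-22 × Category III = 35-42 months.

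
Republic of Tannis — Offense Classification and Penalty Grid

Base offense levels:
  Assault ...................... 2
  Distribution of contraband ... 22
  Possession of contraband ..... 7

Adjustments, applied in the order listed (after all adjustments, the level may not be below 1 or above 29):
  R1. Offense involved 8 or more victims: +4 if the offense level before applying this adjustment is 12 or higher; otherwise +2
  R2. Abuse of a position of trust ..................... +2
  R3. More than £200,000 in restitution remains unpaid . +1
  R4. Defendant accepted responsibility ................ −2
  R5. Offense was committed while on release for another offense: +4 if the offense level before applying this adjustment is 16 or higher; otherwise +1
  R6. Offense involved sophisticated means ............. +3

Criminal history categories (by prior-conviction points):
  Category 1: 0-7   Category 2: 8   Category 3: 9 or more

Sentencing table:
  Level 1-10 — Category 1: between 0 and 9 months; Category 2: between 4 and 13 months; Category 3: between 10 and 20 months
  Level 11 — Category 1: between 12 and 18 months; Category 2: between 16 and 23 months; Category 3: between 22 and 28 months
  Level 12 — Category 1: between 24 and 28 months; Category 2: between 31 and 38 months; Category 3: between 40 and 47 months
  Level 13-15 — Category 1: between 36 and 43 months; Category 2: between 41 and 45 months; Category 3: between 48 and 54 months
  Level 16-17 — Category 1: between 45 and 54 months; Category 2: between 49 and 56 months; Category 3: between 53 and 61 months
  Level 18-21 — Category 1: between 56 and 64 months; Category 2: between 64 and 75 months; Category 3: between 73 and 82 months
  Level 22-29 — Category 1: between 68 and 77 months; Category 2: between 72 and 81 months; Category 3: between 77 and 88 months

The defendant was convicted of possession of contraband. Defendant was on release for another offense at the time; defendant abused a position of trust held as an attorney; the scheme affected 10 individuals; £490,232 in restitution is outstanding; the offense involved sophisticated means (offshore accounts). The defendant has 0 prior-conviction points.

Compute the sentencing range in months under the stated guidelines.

Base offense level for possession of contraband: 7.
R1 applies (level before this adjustment is 7 < 12, so +2): 7 + 2 = 9.
R2 applies: 9 + 2 = 11.
R3 applies: 11 + 1 = 12.
R5 applies (level before this adjustment is 12 < 16, so +1): 12 + 1 = 13.
R6 applies: 13 + 3 = 16.
Final offense level: 16.
Criminal history: 0 prior points → Category 1 (0-7).
Level 16 falls in the 16-17 band.
Grid: Level 16-17 × Category 1 = 45-54 months.

45-54 months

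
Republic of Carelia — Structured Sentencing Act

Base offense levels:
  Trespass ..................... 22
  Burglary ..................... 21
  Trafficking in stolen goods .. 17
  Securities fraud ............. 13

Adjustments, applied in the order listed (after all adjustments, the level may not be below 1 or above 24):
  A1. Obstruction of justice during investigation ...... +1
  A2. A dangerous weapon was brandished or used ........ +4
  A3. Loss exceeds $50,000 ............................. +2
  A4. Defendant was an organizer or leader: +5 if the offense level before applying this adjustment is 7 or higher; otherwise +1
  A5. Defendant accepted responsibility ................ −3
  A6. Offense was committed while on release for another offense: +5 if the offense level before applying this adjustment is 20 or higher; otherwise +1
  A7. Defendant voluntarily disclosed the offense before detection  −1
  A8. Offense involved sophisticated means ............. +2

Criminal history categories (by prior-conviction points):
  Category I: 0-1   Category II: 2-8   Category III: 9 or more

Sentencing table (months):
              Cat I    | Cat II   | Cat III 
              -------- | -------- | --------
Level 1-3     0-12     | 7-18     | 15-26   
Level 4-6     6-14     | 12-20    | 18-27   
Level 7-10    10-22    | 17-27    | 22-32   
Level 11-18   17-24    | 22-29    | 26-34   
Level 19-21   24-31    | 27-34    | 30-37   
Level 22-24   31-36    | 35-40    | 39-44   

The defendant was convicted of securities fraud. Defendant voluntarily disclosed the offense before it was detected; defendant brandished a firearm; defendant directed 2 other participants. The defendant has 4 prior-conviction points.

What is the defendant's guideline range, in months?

Base offense level for securities fraud: 13.
A2 applies: 13 + 4 = 17.
A3 does not apply.
A4 applies (level before this adjustment is 17 ≥ 7, so +5): 17 + 5 = 22.
A7 applies: 22 − 1 = 21.
Final offense level: 21.
Criminal history: 4 prior points → Category II (2-8).
Level 21 falls in the 19-21 band.
Grid: Level 19-21 × Category II = 27-34 months.

27-34 months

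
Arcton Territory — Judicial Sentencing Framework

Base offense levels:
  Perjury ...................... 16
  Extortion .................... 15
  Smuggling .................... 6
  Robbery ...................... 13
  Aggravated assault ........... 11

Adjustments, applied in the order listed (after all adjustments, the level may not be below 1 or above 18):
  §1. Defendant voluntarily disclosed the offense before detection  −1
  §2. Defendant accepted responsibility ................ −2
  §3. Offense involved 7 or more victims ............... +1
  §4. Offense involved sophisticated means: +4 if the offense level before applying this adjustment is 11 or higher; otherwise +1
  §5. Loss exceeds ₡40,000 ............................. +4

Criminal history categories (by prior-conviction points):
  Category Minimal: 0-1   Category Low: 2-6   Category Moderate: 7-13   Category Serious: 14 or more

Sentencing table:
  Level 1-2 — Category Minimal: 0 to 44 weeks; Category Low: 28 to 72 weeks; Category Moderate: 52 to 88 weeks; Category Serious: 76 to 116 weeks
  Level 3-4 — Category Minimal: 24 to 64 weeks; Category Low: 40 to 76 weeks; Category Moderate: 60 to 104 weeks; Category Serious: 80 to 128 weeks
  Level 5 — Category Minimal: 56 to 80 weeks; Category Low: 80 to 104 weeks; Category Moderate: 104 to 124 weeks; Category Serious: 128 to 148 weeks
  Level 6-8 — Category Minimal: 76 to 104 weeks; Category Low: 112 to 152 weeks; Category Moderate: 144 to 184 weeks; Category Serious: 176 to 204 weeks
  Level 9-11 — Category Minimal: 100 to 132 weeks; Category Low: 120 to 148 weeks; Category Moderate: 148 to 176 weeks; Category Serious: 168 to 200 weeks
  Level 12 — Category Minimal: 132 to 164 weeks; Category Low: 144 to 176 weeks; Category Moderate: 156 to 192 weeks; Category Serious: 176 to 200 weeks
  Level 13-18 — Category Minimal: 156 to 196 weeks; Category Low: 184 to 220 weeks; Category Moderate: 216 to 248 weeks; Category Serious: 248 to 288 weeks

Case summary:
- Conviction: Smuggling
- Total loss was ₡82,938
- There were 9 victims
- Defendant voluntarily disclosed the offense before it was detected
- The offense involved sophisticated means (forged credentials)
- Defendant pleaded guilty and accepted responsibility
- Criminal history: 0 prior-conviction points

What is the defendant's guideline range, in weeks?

Base offense level for smuggling: 6.
§1 applies: 6 − 1 = 5.
§2 applies: 5 − 2 = 3.
§3 applies: 3 + 1 = 4.
§4 applies (level before this adjustment is 4 < 11, so +1): 4 + 1 = 5.
§5 applies: 5 + 4 = 9.
Final offense level: 9.
Criminal history: 0 prior points → Category Minimal (0-1).
Level 9 falls in the 9-11 band.
Grid: Level 9-11 × Category Minimal = 100-132 weeks.

100-132 weeks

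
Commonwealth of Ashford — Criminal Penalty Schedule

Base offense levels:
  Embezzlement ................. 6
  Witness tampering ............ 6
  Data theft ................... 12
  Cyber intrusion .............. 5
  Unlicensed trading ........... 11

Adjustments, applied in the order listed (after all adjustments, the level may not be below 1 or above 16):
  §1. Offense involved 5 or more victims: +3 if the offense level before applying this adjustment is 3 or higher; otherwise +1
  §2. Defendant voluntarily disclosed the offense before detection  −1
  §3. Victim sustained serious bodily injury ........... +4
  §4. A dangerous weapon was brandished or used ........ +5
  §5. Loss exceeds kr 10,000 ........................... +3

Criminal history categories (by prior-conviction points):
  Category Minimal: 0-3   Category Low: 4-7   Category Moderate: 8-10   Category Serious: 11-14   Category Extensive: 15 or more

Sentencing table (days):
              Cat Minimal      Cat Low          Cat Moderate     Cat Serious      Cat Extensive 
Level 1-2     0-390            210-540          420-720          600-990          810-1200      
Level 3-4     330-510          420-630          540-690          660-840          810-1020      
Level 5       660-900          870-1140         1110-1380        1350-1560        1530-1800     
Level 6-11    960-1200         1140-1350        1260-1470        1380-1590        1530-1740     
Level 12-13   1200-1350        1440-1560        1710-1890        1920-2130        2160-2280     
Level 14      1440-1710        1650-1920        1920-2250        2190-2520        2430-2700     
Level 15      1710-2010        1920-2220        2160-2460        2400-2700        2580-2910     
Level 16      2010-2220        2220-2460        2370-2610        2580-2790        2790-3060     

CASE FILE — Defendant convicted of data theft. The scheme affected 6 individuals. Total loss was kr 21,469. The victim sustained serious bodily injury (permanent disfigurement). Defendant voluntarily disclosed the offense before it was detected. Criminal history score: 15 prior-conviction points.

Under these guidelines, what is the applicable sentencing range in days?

2790-3060 days

Base offense level for data theft: 12.
§1 applies (level before this adjustment is 12 ≥ 3, so +3): 12 + 3 = 15.
§2 applies: 15 − 1 = 14.
§3 applies: 14 + 4 = 18.
§5 applies: 18 + 3 = 21.
Level 21 exceeds the maximum of 16; capped at 16.
Final offense level: 16.
Criminal history: 15 prior points → Category Extensive (15+).
Level 16 falls in the 16 band.
Grid: Level 16 × Category Extensive = 2790-3060 days.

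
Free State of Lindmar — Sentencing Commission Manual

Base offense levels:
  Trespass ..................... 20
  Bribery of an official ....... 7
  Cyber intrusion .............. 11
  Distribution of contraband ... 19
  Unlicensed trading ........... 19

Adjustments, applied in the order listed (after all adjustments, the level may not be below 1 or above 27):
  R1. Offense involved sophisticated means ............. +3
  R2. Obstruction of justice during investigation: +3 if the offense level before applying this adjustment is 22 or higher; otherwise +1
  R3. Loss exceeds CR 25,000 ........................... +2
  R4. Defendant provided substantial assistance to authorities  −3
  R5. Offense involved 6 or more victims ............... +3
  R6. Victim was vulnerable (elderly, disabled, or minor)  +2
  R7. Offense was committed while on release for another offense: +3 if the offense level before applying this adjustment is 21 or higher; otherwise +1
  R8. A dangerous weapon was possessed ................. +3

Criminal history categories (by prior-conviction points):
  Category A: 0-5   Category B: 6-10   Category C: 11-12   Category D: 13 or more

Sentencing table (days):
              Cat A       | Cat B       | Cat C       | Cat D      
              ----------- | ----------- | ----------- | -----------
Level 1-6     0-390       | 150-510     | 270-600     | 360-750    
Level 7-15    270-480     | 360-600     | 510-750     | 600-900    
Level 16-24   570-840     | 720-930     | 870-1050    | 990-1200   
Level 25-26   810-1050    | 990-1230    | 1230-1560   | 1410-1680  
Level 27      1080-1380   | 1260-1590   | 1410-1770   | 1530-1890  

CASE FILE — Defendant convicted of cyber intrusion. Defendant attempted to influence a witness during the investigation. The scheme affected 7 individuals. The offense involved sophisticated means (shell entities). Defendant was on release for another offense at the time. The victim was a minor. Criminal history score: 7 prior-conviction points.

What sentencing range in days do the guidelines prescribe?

Base offense level for cyber intrusion: 11.
R1 applies: 11 + 3 = 14.
R2 applies (level before this adjustment is 14 < 22, so +1): 14 + 1 = 15.
R4 does not apply.
R5 applies: 15 + 3 = 18.
R6 applies: 18 + 2 = 20.
R7 applies (level before this adjustment is 20 < 21, so +1): 20 + 1 = 21.
Final offense level: 21.
Criminal history: 7 prior points → Category B (6-10).
Level 21 falls in the 16-24 band.
Grid: Level 16-24 × Category B = 720-930 days.

720-930 days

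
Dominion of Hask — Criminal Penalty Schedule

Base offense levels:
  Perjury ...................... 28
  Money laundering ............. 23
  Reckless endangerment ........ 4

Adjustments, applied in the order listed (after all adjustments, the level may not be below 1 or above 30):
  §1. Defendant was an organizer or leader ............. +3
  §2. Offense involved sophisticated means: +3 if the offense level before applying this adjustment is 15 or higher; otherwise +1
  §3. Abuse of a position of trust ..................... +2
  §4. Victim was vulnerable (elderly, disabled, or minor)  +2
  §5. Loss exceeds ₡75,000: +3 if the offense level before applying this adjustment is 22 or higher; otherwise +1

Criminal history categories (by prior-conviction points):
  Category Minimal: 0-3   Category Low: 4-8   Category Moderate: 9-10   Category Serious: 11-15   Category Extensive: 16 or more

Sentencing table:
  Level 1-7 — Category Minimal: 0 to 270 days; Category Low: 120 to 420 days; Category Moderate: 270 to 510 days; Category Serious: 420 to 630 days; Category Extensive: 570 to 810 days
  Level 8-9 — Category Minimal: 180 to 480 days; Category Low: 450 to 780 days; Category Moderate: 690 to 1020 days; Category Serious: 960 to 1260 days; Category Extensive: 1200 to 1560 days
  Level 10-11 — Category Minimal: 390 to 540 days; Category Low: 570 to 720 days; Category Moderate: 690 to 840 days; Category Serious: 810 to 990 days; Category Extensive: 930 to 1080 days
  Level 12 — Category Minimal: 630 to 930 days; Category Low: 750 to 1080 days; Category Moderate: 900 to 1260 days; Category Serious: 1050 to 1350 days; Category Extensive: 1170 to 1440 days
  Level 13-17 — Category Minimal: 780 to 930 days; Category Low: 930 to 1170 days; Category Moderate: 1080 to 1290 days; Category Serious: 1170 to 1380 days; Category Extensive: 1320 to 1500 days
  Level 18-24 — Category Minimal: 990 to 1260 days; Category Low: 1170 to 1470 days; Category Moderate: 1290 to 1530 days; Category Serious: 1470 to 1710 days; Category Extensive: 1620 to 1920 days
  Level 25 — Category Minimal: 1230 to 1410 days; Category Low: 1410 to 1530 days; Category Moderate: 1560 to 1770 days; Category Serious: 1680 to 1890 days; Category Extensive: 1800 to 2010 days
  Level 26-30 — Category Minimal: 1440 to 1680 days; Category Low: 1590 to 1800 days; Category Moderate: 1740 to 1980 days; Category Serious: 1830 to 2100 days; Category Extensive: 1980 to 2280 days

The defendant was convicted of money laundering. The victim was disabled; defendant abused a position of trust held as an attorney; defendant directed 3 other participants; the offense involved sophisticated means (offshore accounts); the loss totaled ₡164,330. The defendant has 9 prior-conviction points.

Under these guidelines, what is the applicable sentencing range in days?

Base offense level for money laundering: 23.
§1 applies: 23 + 3 = 26.
§2 applies (level before this adjustment is 26 ≥ 15, so +3): 26 + 3 = 29.
§3 applies: 29 + 2 = 31.
§4 applies: 31 + 2 = 33.
§5 applies (level before this adjustment is 33 ≥ 22, so +3): 33 + 3 = 36.
Level 36 exceeds the maximum of 30; capped at 30.
Final offense level: 30.
Criminal history: 9 prior points → Category Moderate (9-10).
Level 30 falls in the 26-30 band.
Grid: Level 26-30 × Category Moderate = 1740-1980 days.

1740-1980 days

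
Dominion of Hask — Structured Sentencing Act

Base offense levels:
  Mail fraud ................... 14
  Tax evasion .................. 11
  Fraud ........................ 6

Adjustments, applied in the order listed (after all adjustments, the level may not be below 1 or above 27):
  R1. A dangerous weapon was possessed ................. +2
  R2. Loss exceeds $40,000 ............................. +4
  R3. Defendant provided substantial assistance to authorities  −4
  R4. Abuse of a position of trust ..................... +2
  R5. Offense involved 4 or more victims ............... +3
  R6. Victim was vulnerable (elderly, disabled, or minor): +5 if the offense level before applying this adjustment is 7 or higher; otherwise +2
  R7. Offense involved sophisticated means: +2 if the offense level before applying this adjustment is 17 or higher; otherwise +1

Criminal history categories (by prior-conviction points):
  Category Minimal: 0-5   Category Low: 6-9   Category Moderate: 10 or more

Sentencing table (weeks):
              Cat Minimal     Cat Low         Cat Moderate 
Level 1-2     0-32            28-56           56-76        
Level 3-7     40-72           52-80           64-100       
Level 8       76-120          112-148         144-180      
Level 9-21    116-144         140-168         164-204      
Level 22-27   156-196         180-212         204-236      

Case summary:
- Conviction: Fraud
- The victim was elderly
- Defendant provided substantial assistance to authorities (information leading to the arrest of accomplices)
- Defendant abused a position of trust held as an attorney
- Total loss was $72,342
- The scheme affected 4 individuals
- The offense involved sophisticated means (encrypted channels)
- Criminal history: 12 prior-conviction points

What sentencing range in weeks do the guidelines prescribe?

Base offense level for fraud: 6.
R1 does not apply.
R2 applies: 6 + 4 = 10.
R3 applies: 10 − 4 = 6.
R4 applies: 6 + 2 = 8.
R5 applies: 8 + 3 = 11.
R6 applies (level before this adjustment is 11 ≥ 7, so +5): 11 + 5 = 16.
R7 applies (level before this adjustment is 16 < 17, so +1): 16 + 1 = 17.
Final offense level: 17.
Criminal history: 12 prior points → Category Moderate (10+).
Level 17 falls in the 9-21 band.
Grid: Level 9-21 × Category Moderate = 164-204 weeks.

164-204 weeks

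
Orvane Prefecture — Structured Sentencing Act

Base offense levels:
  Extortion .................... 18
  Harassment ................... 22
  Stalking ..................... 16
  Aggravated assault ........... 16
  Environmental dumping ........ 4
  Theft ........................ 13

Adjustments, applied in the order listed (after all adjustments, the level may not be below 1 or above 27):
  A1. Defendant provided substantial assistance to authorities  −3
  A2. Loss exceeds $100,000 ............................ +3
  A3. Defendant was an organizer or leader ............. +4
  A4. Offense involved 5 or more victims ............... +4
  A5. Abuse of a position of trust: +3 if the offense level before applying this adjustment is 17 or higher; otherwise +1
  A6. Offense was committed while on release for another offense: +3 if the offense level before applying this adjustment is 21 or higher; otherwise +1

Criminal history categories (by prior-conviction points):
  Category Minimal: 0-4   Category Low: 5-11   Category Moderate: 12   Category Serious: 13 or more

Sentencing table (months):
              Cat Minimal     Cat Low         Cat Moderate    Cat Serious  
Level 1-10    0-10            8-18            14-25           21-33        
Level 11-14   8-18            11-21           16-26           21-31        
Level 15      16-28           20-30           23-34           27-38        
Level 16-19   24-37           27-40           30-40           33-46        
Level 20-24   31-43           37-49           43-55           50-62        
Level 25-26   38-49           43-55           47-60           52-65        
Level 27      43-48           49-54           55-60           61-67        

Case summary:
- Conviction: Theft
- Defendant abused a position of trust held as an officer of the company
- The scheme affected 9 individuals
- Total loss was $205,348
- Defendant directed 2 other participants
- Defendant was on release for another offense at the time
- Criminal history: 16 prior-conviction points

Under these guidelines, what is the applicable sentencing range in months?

Base offense level for theft: 13.
A2 applies: 13 + 3 = 16.
A3 applies: 16 + 4 = 20.
A4 applies: 20 + 4 = 24.
A5 applies (level before this adjustment is 24 ≥ 17, so +3): 24 + 3 = 27.
A6 applies (level before this adjustment is 27 ≥ 21, so +3): 27 + 3 = 30.
Level 30 exceeds the maximum of 27; capped at 27.
Final offense level: 27.
Criminal history: 16 prior points → Category Serious (13+).
Level 27 falls in the 27 band.
Grid: Level 27 × Category Serious = 61-67 months.

61-67 months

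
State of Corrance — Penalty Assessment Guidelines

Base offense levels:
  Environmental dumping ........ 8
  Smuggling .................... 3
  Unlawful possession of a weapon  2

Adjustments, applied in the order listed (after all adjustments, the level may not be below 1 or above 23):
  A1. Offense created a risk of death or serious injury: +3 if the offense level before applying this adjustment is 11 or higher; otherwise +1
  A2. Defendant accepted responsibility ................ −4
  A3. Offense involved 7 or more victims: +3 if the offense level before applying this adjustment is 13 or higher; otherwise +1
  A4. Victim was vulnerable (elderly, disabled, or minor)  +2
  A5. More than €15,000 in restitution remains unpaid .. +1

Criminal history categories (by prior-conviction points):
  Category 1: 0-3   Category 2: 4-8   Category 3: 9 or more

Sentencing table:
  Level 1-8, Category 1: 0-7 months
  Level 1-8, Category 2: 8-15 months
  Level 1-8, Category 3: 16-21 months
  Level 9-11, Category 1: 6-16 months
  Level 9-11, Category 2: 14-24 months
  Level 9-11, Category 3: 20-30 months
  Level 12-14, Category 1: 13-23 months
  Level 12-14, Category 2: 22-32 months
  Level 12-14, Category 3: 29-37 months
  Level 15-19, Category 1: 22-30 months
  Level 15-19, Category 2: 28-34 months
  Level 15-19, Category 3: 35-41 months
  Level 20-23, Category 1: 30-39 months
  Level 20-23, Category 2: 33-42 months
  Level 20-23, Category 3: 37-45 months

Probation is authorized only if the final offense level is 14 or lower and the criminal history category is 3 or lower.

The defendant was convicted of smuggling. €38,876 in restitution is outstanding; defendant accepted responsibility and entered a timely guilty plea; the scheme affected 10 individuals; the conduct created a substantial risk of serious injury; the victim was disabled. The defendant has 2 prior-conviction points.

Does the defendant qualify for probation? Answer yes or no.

Yes

Base offense level for smuggling: 3.
A1 applies (level before this adjustment is 3 < 11, so +1): 3 + 1 = 4.
A2 applies: 4 − 4 = 0.
A3 applies (level before this adjustment is 0 < 13, so +1): 0 + 1 = 1.
A4 applies: 1 + 2 = 3.
A5 applies: 3 + 1 = 4.
Final offense level: 4.
Criminal history: 2 prior points → Category 1 (0-3).
Level 4 falls in the 1-8 band.
Grid: Level 1-8 × Category 1 = 0-7 months.
Probation check: level 4 ≤ 14 and category 1 ≤ 3 → eligible.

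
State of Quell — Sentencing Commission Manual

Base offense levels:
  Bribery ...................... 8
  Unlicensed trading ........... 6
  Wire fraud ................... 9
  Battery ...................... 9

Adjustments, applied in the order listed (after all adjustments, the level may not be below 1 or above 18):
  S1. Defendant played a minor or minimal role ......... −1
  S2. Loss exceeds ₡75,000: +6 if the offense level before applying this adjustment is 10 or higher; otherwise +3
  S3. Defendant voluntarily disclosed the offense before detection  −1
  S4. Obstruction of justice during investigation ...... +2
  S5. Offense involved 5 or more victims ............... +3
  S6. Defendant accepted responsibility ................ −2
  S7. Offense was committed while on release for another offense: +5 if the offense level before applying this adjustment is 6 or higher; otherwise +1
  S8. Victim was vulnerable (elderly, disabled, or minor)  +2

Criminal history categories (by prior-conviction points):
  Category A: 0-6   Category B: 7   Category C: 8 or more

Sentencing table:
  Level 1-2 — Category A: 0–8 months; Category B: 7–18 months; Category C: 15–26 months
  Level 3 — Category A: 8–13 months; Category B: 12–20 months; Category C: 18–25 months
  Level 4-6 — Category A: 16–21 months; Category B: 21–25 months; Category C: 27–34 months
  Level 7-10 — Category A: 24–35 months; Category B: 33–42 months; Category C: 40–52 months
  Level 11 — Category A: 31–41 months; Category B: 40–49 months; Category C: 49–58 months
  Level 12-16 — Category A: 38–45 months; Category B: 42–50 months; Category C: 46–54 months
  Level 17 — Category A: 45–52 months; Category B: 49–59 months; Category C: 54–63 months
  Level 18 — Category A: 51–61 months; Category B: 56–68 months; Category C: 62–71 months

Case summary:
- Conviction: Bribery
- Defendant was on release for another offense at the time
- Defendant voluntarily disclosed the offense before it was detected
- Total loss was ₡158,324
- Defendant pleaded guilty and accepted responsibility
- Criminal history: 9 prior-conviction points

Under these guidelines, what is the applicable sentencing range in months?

46-54 months

Base offense level for bribery: 8.
S2 applies (level before this adjustment is 8 < 10, so +3): 8 + 3 = 11.
S3 applies: 11 − 1 = 10.
S4 does not apply.
S5 does not apply.
S6 applies: 10 − 2 = 8.
S7 applies (level before this adjustment is 8 ≥ 6, so +5): 8 + 5 = 13.
S8 does not apply.
Final offense level: 13.
Criminal history: 9 prior points → Category C (8+).
Level 13 falls in the 12-16 band.
Grid: Level 12-16 × Category C = 46-54 months.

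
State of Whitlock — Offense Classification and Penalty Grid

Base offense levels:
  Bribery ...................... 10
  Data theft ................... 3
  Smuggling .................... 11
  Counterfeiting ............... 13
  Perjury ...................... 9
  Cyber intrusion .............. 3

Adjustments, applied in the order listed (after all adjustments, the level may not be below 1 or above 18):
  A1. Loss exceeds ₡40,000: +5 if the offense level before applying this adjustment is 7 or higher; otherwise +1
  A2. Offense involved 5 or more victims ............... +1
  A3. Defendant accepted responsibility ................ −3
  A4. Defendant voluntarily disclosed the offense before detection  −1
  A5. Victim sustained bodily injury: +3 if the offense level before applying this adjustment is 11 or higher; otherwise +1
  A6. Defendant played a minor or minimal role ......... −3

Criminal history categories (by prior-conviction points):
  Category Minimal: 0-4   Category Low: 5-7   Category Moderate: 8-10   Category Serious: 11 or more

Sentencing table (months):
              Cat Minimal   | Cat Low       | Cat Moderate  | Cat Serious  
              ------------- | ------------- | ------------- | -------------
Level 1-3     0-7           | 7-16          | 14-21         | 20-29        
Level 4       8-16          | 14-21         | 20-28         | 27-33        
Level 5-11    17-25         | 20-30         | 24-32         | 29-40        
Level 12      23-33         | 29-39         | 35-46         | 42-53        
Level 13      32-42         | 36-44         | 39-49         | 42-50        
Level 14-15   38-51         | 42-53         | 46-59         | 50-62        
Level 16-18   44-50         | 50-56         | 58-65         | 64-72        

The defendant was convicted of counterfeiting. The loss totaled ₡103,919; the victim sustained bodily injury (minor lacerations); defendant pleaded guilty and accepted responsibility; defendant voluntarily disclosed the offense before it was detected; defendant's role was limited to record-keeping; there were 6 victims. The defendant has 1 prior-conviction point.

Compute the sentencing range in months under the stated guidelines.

Base offense level for counterfeiting: 13.
A1 applies (level before this adjustment is 13 ≥ 7, so +5): 13 + 5 = 18.
A2 applies: 18 + 1 = 19.
A3 applies: 19 − 3 = 16.
A4 applies: 16 − 1 = 15.
A5 applies (level before this adjustment is 15 ≥ 11, so +3): 15 + 3 = 18.
A6 applies: 18 − 3 = 15.
Final offense level: 15.
Criminal history: 1 prior point → Category Minimal (0-4).
Level 15 falls in the 14-15 band.
Grid: Level 14-15 × Category Minimal = 38-51 months.

38-51 months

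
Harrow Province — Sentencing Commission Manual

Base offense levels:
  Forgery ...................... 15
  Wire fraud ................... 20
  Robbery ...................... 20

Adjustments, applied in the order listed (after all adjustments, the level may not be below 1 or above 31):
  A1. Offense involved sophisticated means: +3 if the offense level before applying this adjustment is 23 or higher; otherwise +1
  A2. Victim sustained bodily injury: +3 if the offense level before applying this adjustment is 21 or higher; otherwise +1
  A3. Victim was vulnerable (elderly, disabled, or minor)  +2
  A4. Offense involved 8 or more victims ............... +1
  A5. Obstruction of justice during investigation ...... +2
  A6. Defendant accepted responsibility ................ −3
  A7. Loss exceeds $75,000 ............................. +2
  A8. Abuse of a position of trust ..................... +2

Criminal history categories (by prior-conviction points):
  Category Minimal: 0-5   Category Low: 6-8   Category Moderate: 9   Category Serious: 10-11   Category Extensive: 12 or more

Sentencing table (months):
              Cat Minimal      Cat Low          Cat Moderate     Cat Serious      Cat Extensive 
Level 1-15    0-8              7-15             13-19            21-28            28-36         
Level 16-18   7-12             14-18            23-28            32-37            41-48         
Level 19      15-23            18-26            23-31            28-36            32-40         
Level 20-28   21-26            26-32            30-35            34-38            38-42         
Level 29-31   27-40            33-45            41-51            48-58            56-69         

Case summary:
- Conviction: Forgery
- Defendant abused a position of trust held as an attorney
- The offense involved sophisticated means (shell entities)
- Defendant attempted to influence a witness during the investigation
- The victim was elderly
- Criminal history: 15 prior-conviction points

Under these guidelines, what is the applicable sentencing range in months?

Base offense level for forgery: 15.
A1 applies (level before this adjustment is 15 < 23, so +1): 15 + 1 = 16.
A3 applies: 16 + 2 = 18.
A5 applies: 18 + 2 = 20.
A8 applies: 20 + 2 = 22.
Final offense level: 22.
Criminal history: 15 prior points → Category Extensive (12+).
Level 22 falls in the 20-28 band.
Grid: Level 20-28 × Category Extensive = 38-42 months.

38-42 months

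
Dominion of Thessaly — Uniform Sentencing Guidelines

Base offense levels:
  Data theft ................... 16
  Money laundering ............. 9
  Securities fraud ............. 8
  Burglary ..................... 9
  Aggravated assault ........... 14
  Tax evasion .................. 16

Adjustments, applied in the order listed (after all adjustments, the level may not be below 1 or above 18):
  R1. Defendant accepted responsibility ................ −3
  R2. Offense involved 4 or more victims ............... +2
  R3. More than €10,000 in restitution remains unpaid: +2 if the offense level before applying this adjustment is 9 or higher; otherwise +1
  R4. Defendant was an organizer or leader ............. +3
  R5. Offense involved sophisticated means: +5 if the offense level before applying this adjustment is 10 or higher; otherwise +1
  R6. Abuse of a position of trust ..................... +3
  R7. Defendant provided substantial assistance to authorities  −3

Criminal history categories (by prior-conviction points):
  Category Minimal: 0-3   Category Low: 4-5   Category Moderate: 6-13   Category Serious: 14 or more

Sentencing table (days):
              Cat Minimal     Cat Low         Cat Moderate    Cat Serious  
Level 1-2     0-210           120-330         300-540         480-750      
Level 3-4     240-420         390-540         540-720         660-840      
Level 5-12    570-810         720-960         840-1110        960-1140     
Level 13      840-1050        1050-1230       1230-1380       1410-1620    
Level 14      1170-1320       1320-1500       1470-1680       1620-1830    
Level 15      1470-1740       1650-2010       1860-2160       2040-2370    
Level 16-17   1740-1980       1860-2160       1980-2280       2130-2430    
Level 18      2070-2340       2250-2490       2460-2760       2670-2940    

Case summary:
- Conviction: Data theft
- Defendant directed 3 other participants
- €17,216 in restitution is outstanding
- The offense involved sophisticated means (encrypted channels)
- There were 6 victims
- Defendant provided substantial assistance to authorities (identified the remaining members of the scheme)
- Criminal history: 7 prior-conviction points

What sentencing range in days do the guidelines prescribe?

2460-2760 days

Base offense level for data theft: 16.
R2 applies: 16 + 2 = 18.
R3 applies (level before this adjustment is 18 ≥ 9, so +2): 18 + 2 = 20.
R4 applies: 20 + 3 = 23.
R5 applies (level before this adjustment is 23 ≥ 10, so +5): 23 + 5 = 28.
R7 applies: 28 − 3 = 25.
Level 25 exceeds the maximum of 18; capped at 18.
Final offense level: 18.
Criminal history: 7 prior points → Category Moderate (6-13).
Level 18 falls in the 18 band.
Grid: Level 18 × Category Moderate = 2460-2760 days.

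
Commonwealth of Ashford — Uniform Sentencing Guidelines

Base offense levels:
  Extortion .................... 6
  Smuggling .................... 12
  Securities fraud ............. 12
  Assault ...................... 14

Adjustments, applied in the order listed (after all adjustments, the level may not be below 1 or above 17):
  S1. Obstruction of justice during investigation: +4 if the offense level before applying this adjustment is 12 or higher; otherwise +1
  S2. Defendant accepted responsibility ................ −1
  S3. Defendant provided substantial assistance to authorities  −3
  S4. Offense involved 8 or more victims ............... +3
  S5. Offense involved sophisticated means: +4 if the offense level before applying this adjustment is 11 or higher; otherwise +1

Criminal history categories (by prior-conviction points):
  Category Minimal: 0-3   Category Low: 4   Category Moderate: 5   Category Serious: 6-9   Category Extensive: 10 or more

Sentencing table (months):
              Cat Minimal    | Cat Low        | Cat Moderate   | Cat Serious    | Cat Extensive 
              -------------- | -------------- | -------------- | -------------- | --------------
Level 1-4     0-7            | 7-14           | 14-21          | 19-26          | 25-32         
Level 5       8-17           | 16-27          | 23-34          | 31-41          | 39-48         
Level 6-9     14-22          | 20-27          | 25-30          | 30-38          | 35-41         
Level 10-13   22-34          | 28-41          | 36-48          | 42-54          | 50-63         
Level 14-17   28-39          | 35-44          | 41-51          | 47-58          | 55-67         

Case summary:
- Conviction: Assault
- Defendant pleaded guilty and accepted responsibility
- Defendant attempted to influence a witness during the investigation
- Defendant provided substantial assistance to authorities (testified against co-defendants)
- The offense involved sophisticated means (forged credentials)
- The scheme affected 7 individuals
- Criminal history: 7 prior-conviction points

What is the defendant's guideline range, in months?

47-58 months

Base offense level for assault: 14.
S1 applies (level before this adjustment is 14 ≥ 12, so +4): 14 + 4 = 18.
S2 applies: 18 − 1 = 17.
S3 applies: 17 − 3 = 14.
S5 applies (level before this adjustment is 14 ≥ 11, so +4): 14 + 4 = 18.
Level 18 exceeds the maximum of 17; capped at 17.
Final offense level: 17.
Criminal history: 7 prior points → Category Serious (6-9).
Level 17 falls in the 14-17 band.
Grid: Level 14-17 × Category Serious = 47-58 months.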